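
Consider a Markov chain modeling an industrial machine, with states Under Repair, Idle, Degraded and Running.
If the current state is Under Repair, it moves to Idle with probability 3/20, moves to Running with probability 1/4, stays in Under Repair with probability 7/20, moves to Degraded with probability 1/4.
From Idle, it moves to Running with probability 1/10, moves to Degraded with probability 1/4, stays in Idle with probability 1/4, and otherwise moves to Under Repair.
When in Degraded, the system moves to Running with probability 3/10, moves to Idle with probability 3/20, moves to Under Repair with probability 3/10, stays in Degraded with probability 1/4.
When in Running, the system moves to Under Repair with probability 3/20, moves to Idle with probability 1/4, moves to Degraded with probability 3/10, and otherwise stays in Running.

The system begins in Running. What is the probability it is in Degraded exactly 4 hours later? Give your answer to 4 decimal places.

Propagate the distribution vector 4 hours from Running.
After 0 hours: (0.0000, 0.0000, 0.0000, 1.0000)
After 1 hour: (0.1500, 0.2500, 0.3000, 0.3000)
After 2 hours: (0.2875, 0.2050, 0.2650, 0.2425)
After 3 hours: (0.2985, 0.1948, 0.2621, 0.2446)
After 4 hours: (0.2977, 0.1939, 0.2622, 0.2461)
P(in Degraded after 4 hours) = 0.2622

0.2622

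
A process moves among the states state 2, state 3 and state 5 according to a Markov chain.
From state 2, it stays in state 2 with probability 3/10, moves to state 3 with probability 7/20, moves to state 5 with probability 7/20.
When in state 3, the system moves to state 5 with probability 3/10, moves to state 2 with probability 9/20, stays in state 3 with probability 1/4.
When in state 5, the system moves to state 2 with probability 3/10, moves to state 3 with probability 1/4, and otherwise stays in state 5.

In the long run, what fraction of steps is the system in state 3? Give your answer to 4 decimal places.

Let the stationary distribution be π with π = πP and π_1 + π_2 + π_3 = 1.
π_1 = 0.3·π_1 + 0.45·π_2 + 0.3·π_3
π_2 = 0.35·π_1 + 0.25·π_2 + 0.25·π_3
Solving with the normalization constraint gives π = (0.3426, 0.2843, 0.3731).
So the stationary probability of state 3 is 0.2843.

0.2843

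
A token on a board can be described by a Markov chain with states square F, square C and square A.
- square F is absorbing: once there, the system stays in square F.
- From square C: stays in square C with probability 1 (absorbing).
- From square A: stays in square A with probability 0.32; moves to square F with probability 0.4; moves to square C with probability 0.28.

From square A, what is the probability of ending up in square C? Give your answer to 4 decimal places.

0.4118

Let h(s) be the probability of absorption at square C starting from transient state s. Then h(square C) = 1 and h(square F) = 0. By first-step analysis:
h(square A) = 0.4·0 + 0.28·1 + 0.32·h(square A)
Solving: h(square A) = 0.4118.
Starting from square A, the probability is 0.4118.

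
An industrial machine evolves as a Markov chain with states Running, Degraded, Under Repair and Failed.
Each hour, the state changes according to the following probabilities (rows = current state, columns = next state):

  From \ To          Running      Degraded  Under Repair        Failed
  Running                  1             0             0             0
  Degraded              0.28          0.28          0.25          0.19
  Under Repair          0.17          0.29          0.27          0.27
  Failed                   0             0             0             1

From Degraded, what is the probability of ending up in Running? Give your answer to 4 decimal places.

Let h(s) be the probability of absorption at Running starting from transient state s. Then h(Running) = 1 and h(Failed) = 0. By first-step analysis:
h(Degraded) = 0.28·1 + 0.28·h(Degraded) + 0.25·h(Under Repair) + 0.19·0
h(Under Repair) = 0.17·1 + 0.29·h(Degraded) + 0.27·h(Under Repair) + 0.27·0
Solving: h(Degraded) = 0.5449, h(Under Repair) = 0.4493.
Starting from Degraded, the probability is 0.5449.

0.5449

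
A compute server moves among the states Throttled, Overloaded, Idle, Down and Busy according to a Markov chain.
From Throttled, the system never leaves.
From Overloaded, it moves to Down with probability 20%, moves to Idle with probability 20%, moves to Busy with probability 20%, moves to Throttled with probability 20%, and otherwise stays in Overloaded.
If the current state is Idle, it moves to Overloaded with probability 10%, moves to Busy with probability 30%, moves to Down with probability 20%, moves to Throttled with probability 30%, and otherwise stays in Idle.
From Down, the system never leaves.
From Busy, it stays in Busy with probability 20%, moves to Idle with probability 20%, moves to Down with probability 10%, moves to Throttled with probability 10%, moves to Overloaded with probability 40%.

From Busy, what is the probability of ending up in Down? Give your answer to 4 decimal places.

0.4709

Let h(s) be the probability of absorption at Down starting from transient state s. Then h(Down) = 1 and h(Throttled) = 0. By first-step analysis:
h(Overloaded) = 0.2·0 + 0.2·h(Overloaded) + 0.2·h(Idle) + 0.2·1 + 0.2·h(Busy)
h(Idle) = 0.3·0 + 0.1·h(Overloaded) + 0.1·h(Idle) + 0.2·1 + 0.3·h(Busy)
h(Busy) = 0.1·0 + 0.4·h(Overloaded) + 0.2·h(Idle) + 0.1·1 + 0.2·h(Busy)
Solving: h(Overloaded) = 0.4757, h(Idle) = 0.4320, h(Busy) = 0.4709.
Starting from Busy, the probability is 0.4709.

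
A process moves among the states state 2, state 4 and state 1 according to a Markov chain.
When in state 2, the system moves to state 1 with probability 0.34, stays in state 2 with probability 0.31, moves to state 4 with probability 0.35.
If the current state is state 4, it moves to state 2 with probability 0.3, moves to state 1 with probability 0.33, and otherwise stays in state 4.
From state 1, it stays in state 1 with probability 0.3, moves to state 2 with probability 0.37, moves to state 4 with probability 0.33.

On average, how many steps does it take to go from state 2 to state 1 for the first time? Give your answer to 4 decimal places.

2.9724

Let t(s) be the expected number of steps to first reach state 1 from state s, with t(state 1) = 0. Conditioning on the first step:
t(state 2) = 1 + 0.31·t(state 2) + 0.35·t(state 4)
t(state 4) = 1 + 0.3·t(state 2) + 0.37·t(state 4)
Solving: t(state 2) = 2.9724, t(state 4) = 3.0027.
Expected steps from state 2 to state 1: 2.9724.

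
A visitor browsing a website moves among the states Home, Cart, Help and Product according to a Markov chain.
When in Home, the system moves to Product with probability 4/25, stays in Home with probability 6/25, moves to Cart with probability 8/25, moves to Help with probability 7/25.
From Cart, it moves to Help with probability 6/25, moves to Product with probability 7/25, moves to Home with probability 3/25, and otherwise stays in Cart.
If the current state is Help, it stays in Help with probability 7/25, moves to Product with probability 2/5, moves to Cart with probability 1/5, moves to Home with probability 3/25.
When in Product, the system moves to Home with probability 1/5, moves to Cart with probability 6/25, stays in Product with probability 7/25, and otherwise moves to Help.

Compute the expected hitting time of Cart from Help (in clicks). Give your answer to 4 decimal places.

Let t(s) be the expected number of clicks to first reach Cart from state s, with t(Cart) = 0. Conditioning on the first click:
t(Home) = 1 + 0.24·t(Home) + 0.28·t(Help) + 0.16·t(Product)
t(Help) = 1 + 0.12·t(Home) + 0.28·t(Help) + 0.4·t(Product)
t(Product) = 1 + 0.2·t(Home) + 0.28·t(Help) + 0.28·t(Product)
Solving: t(Home) = 3.7630, t(Help) = 4.2967, t(Product) = 4.1051.
Expected clicks from Help to Cart: 4.2967.

4.2967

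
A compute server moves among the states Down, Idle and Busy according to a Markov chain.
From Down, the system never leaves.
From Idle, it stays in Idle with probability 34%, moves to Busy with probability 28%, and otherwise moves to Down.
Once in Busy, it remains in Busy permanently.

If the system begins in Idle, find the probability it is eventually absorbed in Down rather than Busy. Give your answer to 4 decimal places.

Let h(s) be the probability of absorption at Down starting from transient state s. Then h(Down) = 1 and h(Busy) = 0. By first-step analysis:
h(Idle) = 0.38·1 + 0.34·h(Idle) + 0.28·0
Solving: h(Idle) = 0.5758.
Starting from Idle, the probability is 0.5758.

0.5758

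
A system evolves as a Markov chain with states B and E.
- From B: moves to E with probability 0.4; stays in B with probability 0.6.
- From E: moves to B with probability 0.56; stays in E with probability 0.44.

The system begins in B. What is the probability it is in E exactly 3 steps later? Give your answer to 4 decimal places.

Propagate the distribution vector 3 steps from B.
After 0 steps: (1.0000, 0.0000)
After 1 step: (0.6000, 0.4000)
After 2 steps: (0.5840, 0.4160)
After 3 steps: (0.5834, 0.4166)
P(in E after 3 steps) = 0.4166

0.4166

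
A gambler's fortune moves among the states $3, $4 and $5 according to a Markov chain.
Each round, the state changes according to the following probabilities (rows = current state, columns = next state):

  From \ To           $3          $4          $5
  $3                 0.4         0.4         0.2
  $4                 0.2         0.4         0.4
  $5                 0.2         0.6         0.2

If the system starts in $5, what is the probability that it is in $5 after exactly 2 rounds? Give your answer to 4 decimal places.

0.3200

Sum over the intermediate state after 1 round:
P = P($5→$3)·P($3→$5) + P($5→$4)·P($4→$5) + P($5→$5)·P($5→$5)
  = 0.2×0.2 + 0.6×0.4 + 0.2×0.2
  = 0.0400 + 0.2400 + 0.0400 = 0.3200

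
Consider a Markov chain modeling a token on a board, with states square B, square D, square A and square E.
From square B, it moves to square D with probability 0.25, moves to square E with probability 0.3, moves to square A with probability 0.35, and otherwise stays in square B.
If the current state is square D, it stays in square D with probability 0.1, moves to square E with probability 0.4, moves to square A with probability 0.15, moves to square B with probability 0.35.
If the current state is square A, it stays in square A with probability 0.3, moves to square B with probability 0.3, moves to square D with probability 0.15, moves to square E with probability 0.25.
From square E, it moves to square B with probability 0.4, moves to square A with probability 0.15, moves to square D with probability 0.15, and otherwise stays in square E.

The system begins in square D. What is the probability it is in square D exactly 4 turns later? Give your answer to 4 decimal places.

0.1700

Propagate the distribution vector 4 turns from square D.
After 0 turns: (0.0000, 1.0000, 0.0000, 0.0000)
After 1 turn: (0.3500, 0.1000, 0.1500, 0.4000)
After 2 turns: (0.2750, 0.1800, 0.2425, 0.3025)
After 3 turns: (0.2843, 0.1685, 0.2414, 0.3059)
After 4 turns: (0.2822, 0.1700, 0.2431, 0.3048)
P(in square D after 4 turns) = 0.1700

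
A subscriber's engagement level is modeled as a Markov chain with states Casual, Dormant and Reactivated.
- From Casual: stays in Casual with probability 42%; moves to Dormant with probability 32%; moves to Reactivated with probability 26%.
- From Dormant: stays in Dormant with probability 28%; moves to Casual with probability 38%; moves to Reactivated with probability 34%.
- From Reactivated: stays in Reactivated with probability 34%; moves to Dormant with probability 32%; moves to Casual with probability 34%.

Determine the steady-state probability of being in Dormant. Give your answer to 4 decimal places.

0.3077

Let the stationary distribution be π with π = πP and π_1 + π_2 + π_3 = 1.
π_1 = 0.42·π_1 + 0.38·π_2 + 0.34·π_3
π_2 = 0.32·π_1 + 0.28·π_2 + 0.32·π_3
Solving with the normalization constraint gives π = (0.3829, 0.3077, 0.3094).
So the stationary probability of Dormant is 0.3077.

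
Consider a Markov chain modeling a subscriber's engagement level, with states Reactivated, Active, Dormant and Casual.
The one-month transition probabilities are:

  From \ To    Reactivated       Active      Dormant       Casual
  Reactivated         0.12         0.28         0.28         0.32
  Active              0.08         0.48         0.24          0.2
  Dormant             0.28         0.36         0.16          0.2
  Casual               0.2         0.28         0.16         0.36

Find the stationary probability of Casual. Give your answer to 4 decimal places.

0.2609

Let the stationary distribution be π with π = πP and π_1 + π_2 + π_3 + π_4 = 1.
π_1 = 0.12·π_1 + 0.08·π_2 + 0.28·π_3 + 0.2·π_4
π_2 = 0.28·π_1 + 0.48·π_2 + 0.36·π_3 + 0.28·π_4
π_3 = 0.28·π_1 + 0.24·π_2 + 0.16·π_3 + 0.16·π_4
Solving with the normalization constraint gives π = (0.1594, 0.3709, 0.2088, 0.2609).
So the stationary probability of Casual is 0.2609.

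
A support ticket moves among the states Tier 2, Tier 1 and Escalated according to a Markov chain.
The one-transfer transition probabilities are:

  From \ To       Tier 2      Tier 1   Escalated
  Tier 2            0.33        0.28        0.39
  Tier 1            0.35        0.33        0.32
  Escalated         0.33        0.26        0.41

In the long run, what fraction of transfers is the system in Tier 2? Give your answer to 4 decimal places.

Let the stationary distribution be π with π = πP and π_1 + π_2 + π_3 = 1.
π_1 = 0.33·π_1 + 0.35·π_2 + 0.33·π_3
π_2 = 0.28·π_1 + 0.33·π_2 + 0.26·π_3
Solving with the normalization constraint gives π = (0.3357, 0.2868, 0.3775).
So the stationary probability of Tier 2 is 0.3357.

0.3357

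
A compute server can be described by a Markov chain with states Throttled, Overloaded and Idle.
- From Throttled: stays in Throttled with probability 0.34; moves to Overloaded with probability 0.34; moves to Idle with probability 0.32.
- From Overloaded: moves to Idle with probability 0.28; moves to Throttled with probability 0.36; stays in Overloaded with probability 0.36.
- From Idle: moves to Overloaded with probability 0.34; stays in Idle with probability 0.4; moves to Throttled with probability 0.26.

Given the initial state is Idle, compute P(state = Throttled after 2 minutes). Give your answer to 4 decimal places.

Sum over the intermediate state after 1 minute:
P = P(Idle→Throttled)·P(Throttled→Throttled) + P(Idle→Overloaded)·P(Overloaded→Throttled) + P(Idle→Idle)·P(Idle→Throttled)
  = 0.26×0.34 + 0.34×0.36 + 0.4×0.26
  = 0.0884 + 0.1224 + 0.1040 = 0.3148

0.3148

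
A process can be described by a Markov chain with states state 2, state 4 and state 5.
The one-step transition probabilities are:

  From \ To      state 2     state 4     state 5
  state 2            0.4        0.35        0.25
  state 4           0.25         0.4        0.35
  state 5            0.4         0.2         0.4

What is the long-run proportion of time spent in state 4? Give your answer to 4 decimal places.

0.3161

Let the stationary distribution be π with π = πP and π_1 + π_2 + π_3 = 1.
π_1 = 0.4·π_1 + 0.25·π_2 + 0.4·π_3
π_2 = 0.35·π_1 + 0.4·π_2 + 0.2·π_3
Solving with the normalization constraint gives π = (0.3526, 0.3161, 0.3313).
So the stationary probability of state 4 is 0.3161.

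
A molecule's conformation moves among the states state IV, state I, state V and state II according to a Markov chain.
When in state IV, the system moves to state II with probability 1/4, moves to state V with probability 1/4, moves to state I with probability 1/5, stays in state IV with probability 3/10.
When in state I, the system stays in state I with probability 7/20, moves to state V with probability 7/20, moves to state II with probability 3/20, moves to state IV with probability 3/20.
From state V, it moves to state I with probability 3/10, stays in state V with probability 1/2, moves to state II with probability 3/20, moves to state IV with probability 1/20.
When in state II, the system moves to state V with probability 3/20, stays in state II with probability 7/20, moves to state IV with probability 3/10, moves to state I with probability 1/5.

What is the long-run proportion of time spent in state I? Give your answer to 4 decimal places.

Let the stationary distribution be π with π = πP and π_1 + π_2 + π_3 + π_4 = 1.
π_1 = 0.3·π_1 + 0.15·π_2 + 0.05·π_3 + 0.3·π_4
π_2 = 0.2·π_1 + 0.35·π_2 + 0.3·π_3 + 0.2·π_4
π_3 = 0.25·π_1 + 0.35·π_2 + 0.5·π_3 + 0.15·π_4
Solving with the normalization constraint gives π = (0.1731, 0.2756, 0.3422, 0.2091).
So the stationary probability of state I is 0.2756.

0.2756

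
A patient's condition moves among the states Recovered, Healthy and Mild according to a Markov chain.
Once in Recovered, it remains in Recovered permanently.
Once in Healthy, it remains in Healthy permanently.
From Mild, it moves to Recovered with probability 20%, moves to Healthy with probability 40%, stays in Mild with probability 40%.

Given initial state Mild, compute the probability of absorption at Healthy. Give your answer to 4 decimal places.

0.6667

Let h(s) be the probability of absorption at Healthy starting from transient state s. Then h(Healthy) = 1 and h(Recovered) = 0. By first-step analysis:
h(Mild) = 0.2·0 + 0.4·1 + 0.4·h(Mild)
Solving: h(Mild) = 0.6667.
Starting from Mild, the probability is 0.6667.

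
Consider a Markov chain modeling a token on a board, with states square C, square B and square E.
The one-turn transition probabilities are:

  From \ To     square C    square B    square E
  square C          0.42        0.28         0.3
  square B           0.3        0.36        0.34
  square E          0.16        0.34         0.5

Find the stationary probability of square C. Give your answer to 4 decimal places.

Let the stationary distribution be π with π = πP and π_1 + π_2 + π_3 = 1.
π_1 = 0.42·π_1 + 0.3·π_2 + 0.16·π_3
π_2 = 0.28·π_1 + 0.36·π_2 + 0.34·π_3
Solving with the normalization constraint gives π = (0.2786, 0.3299, 0.3915).
So the stationary probability of square C is 0.2786.

0.2786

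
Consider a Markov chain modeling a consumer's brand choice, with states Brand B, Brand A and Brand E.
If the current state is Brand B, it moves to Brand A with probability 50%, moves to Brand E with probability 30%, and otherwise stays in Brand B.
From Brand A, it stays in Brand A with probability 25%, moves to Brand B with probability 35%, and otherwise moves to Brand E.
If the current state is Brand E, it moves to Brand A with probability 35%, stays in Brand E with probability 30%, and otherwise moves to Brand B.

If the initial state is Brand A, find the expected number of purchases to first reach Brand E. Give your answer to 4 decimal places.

Let t(s) be the expected number of purchases to first reach Brand E from state s, with t(Brand E) = 0. Conditioning on the first purchase:
t(Brand B) = 1 + 0.2·t(Brand B) + 0.5·t(Brand A)
t(Brand A) = 1 + 0.35·t(Brand B) + 0.25·t(Brand A)
Solving: t(Brand B) = 2.9412, t(Brand A) = 2.7059.
Expected purchases from Brand A to Brand E: 2.7059.

2.7059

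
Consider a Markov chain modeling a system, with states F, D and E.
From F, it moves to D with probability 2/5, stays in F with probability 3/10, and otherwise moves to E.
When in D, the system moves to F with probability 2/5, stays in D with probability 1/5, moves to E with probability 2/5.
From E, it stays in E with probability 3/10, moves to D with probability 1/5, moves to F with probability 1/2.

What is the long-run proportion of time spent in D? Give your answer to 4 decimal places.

Let the stationary distribution be π with π = πP and π_1 + π_2 + π_3 = 1.
π_1 = 0.3·π_1 + 0.4·π_2 + 0.5·π_3
π_2 = 0.4·π_1 + 0.2·π_2 + 0.2·π_3
Solving with the normalization constraint gives π = (0.3934, 0.2787, 0.3279).
So the stationary probability of D is 0.2787.

0.2787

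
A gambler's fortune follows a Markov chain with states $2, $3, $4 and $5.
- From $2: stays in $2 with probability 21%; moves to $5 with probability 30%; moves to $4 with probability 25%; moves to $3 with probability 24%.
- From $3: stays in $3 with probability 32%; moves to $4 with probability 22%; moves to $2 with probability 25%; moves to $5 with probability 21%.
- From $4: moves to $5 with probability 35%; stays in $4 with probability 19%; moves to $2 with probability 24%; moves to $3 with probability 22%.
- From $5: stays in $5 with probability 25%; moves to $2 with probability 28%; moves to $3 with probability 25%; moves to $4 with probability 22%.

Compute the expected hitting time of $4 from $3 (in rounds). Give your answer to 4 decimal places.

Let t(s) be the expected number of rounds to first reach $4 from state s, with t($4) = 0. Conditioning on the first round:
t($2) = 1 + 0.21·t($2) + 0.24·t($3) + 0.3·t($5)
t($3) = 1 + 0.25·t($2) + 0.32·t($3) + 0.21·t($5)
t($5) = 1 + 0.28·t($2) + 0.25·t($3) + 0.25·t($5)
Solving: t($2) = 4.2699, t($3) = 4.3971, t($5) = 4.3932.
Expected rounds from $3 to $4: 4.3971.

4.3971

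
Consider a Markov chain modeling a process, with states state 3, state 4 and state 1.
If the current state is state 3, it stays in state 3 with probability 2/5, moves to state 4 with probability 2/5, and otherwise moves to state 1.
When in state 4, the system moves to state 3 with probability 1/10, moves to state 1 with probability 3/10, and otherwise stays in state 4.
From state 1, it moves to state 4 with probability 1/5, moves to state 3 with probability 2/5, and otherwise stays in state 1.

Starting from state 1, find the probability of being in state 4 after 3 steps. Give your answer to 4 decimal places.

0.4120

Propagate the distribution vector 3 steps from state 1.
After 0 steps: (0.0000, 0.0000, 1.0000)
After 1 step: (0.4000, 0.2000, 0.4000)
After 2 steps: (0.3400, 0.3600, 0.3000)
After 3 steps: (0.2920, 0.4120, 0.2960)
P(in state 4 after 3 steps) = 0.4120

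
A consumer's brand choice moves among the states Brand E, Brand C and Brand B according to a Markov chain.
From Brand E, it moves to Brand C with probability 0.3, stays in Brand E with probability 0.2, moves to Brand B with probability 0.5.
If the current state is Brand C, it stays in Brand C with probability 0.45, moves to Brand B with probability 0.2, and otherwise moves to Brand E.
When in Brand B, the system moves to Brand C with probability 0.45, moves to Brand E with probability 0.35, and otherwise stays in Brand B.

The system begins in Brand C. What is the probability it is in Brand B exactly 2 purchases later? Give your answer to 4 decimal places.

Sum over the intermediate state after 1 purchase:
P = P(Brand C→Brand E)·P(Brand E→Brand B) + P(Brand C→Brand C)·P(Brand C→Brand B) + P(Brand C→Brand B)·P(Brand B→Brand B)
  = 0.35×0.5 + 0.45×0.2 + 0.2×0.2
  = 0.1750 + 0.0900 + 0.0400 = 0.3050

0.3050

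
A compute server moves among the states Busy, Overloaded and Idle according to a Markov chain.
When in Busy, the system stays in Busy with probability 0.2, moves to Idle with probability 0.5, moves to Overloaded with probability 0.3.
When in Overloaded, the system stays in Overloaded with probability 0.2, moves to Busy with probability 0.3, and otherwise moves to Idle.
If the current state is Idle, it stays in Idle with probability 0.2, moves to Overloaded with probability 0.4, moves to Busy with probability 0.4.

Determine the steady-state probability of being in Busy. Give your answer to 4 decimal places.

Let the stationary distribution be π with π = πP and π_1 + π_2 + π_3 = 1.
π_1 = 0.2·π_1 + 0.3·π_2 + 0.4·π_3
π_2 = 0.3·π_1 + 0.2·π_2 + 0.4·π_3
Solving with the normalization constraint gives π = (0.3077, 0.3077, 0.3846).
So the stationary probability of Busy is 0.3077.

0.3077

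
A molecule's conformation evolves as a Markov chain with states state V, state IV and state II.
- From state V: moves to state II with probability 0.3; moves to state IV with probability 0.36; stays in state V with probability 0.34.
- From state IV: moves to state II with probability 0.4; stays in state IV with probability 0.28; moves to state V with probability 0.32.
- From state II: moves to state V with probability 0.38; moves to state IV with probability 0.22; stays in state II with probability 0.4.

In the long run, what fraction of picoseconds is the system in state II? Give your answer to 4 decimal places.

0.3651

Let the stationary distribution be π with π = πP and π_1 + π_2 + π_3 = 1.
π_1 = 0.34·π_1 + 0.32·π_2 + 0.38·π_3
π_2 = 0.36·π_1 + 0.28·π_2 + 0.22·π_3
Solving with the normalization constraint gives π = (0.3489, 0.2860, 0.3651).
So the stationary probability of state II is 0.3651.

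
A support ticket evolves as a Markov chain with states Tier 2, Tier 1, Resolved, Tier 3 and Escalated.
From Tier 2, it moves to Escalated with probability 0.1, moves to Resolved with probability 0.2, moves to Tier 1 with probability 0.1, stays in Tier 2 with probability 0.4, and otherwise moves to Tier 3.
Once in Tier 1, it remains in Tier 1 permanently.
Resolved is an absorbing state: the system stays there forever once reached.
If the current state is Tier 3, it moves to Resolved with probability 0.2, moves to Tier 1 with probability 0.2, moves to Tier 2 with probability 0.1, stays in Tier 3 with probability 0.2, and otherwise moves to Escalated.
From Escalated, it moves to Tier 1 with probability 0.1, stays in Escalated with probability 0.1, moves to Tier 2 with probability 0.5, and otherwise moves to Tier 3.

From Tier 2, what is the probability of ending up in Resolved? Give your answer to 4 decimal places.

0.5854

Let h(s) be the probability of absorption at Resolved starting from transient state s. Then h(Resolved) = 1 and h(Tier 1) = 0. By first-step analysis:
h(Tier 2) = 0.4·h(Tier 2) + 0.1·0 + 0.2·1 + 0.2·h(Tier 3) + 0.1·h(Escalated)
h(Tier 3) = 0.1·h(Tier 2) + 0.2·0 + 0.2·1 + 0.2·h(Tier 3) + 0.3·h(Escalated)
h(Escalated) = 0.5·h(Tier 2) + 0.1·0 + 0.3·h(Tier 3) + 0.1·h(Escalated)
Solving: h(Tier 2) = 0.5854, h(Tier 3) = 0.5087, h(Escalated) = 0.4948.
Starting from Tier 2, the probability is 0.5854.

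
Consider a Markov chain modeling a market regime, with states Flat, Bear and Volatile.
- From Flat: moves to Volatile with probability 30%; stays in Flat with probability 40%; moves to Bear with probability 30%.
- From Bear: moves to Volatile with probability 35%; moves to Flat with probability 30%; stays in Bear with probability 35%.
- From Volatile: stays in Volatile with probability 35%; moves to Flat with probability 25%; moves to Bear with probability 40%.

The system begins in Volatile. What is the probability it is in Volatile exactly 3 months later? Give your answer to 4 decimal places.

0.3346

Propagate the distribution vector 3 months from Volatile.
After 0 months: (0.0000, 0.0000, 1.0000)
After 1 month: (0.2500, 0.4000, 0.3500)
After 2 months: (0.3075, 0.3550, 0.3375)
After 3 months: (0.3139, 0.3515, 0.3346)
P(in Volatile after 3 months) = 0.3346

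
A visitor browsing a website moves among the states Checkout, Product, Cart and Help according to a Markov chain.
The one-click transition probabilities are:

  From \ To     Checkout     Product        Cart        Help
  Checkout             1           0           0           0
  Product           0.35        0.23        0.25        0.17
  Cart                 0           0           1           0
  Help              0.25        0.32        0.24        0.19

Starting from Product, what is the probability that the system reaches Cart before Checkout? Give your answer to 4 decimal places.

0.4274

Let h(s) be the probability of absorption at Cart starting from transient state s. Then h(Cart) = 1 and h(Checkout) = 0. By first-step analysis:
h(Product) = 0.35·0 + 0.23·h(Product) + 0.25·1 + 0.17·h(Help)
h(Help) = 0.25·0 + 0.32·h(Product) + 0.24·1 + 0.19·h(Help)
Solving: h(Product) = 0.4274, h(Help) = 0.4651.
Starting from Product, the probability is 0.4274.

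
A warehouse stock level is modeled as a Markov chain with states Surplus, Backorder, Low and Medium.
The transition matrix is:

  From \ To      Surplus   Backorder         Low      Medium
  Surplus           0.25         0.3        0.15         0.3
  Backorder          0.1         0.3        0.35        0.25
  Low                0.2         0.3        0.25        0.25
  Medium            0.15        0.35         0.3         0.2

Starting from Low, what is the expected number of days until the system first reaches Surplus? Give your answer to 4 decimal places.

Let t(s) be the expected number of days to first reach Surplus from state s, with t(Surplus) = 0. Conditioning on the first day:
t(Backorder) = 1 + 0.3·t(Backorder) + 0.35·t(Low) + 0.25·t(Medium)
t(Low) = 1 + 0.3·t(Backorder) + 0.25·t(Low) + 0.25·t(Medium)
t(Medium) = 1 + 0.35·t(Backorder) + 0.3·t(Low) + 0.2·t(Medium)
Solving: t(Backorder) = 7.0106, t(Low) = 6.3733, t(Medium) = 6.7071.
Expected days from Low to Surplus: 6.3733.

6.3733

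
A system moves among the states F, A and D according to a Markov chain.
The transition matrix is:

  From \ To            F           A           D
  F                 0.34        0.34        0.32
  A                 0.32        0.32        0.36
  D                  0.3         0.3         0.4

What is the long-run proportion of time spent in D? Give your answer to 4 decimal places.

0.3617

Let the stationary distribution be π with π = πP and π_1 + π_2 + π_3 = 1.
π_1 = 0.34·π_1 + 0.32·π_2 + 0.3·π_3
π_2 = 0.34·π_1 + 0.32·π_2 + 0.3·π_3
Solving with the normalization constraint gives π = (0.3191, 0.3191, 0.3617).
So the stationary probability of D is 0.3617.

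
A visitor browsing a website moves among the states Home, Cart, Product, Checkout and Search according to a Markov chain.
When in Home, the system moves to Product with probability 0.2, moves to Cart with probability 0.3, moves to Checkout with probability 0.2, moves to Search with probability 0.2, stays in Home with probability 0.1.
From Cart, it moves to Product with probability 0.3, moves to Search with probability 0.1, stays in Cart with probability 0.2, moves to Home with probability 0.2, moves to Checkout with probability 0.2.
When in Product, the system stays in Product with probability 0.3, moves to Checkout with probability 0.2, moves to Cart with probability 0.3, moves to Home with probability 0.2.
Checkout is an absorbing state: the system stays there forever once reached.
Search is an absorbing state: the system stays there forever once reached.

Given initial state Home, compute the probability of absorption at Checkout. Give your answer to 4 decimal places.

Let h(s) be the probability of absorption at Checkout starting from transient state s. Then h(Checkout) = 1 and h(Search) = 0. By first-step analysis:
h(Home) = 0.1·h(Home) + 0.3·h(Cart) + 0.2·h(Product) + 0.2·1 + 0.2·0
h(Cart) = 0.2·h(Home) + 0.2·h(Cart) + 0.3·h(Product) + 0.2·1 + 0.1·0
h(Product) = 0.2·h(Home) + 0.3·h(Cart) + 0.3·h(Product) + 0.2·1
Solving: h(Home) = 0.6207, h(Cart) = 0.6897, h(Product) = 0.7586.
Starting from Home, the probability is 0.6207.

0.6207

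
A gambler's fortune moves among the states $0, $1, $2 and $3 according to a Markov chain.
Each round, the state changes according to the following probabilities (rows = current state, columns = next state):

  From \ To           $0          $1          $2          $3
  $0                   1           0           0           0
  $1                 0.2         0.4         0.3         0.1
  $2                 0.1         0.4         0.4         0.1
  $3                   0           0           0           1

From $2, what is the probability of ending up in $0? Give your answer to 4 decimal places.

0.5833

Let h(s) be the probability of absorption at $0 starting from transient state s. Then h($0) = 1 and h($3) = 0. By first-step analysis:
h($1) = 0.2·1 + 0.4·h($1) + 0.3·h($2) + 0.1·0
h($2) = 0.1·1 + 0.4·h($1) + 0.4·h($2) + 0.1·0
Solving: h($1) = 0.6250, h($2) = 0.5833.
Starting from $2, the probability is 0.5833.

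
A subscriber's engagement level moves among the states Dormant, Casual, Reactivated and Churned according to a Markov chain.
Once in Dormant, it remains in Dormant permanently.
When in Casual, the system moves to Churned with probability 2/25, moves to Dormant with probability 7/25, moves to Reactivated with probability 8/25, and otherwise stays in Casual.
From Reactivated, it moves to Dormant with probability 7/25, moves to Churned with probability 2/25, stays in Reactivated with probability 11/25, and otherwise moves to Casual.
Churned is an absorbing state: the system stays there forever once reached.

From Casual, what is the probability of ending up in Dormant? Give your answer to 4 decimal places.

0.7778

Let h(s) be the probability of absorption at Dormant starting from transient state s. Then h(Dormant) = 1 and h(Churned) = 0. By first-step analysis:
h(Casual) = 0.28·1 + 0.32·h(Casual) + 0.32·h(Reactivated) + 0.08·0
h(Reactivated) = 0.28·1 + 0.2·h(Casual) + 0.44·h(Reactivated) + 0.08·0
Solving: h(Casual) = 0.7778, h(Reactivated) = 0.7778.
Starting from Casual, the probability is 0.7778.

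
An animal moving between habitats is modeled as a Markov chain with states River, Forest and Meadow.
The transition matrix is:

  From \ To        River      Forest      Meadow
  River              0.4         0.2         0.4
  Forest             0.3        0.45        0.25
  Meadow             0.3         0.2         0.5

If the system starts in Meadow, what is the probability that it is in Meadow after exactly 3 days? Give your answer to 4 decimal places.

Propagate the distribution vector 3 days from Meadow.
After 0 days: (0.0000, 0.0000, 1.0000)
After 1 day: (0.3000, 0.2000, 0.5000)
After 2 days: (0.3300, 0.2500, 0.4200)
After 3 days: (0.3330, 0.2625, 0.4045)
P(in Meadow after 3 days) = 0.4045

0.4045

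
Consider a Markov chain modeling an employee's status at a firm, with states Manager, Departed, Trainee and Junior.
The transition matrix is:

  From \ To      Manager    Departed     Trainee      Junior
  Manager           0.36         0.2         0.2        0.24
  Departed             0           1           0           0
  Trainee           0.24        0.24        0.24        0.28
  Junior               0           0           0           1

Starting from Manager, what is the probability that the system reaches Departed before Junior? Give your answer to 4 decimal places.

Let h(s) be the probability of absorption at Departed starting from transient state s. Then h(Departed) = 1 and h(Junior) = 0. By first-step analysis:
h(Manager) = 0.36·h(Manager) + 0.2·1 + 0.2·h(Trainee) + 0.24·0
h(Trainee) = 0.24·h(Manager) + 0.24·1 + 0.24·h(Trainee) + 0.28·0
Solving: h(Manager) = 0.4562, h(Trainee) = 0.4599.
Starting from Manager, the probability is 0.4562.

0.4562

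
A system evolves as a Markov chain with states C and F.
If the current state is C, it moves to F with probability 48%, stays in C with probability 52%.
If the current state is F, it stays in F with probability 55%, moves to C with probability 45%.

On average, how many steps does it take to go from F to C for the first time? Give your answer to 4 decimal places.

2.2222

Let t(s) be the expected number of steps to first reach C from state s, with t(C) = 0. Conditioning on the first step:
t(F) = 1 + 0.55·t(F)
Solving: t(F) = 2.2222.
Expected steps from F to C: 2.2222.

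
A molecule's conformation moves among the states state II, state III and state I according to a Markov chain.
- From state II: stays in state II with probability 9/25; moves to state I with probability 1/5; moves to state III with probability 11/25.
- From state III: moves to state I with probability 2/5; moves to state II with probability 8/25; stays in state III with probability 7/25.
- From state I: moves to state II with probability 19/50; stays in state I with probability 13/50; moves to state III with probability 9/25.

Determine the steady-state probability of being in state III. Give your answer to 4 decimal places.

Let the stationary distribution be π with π = πP and π_1 + π_2 + π_3 = 1.
π_1 = 0.36·π_1 + 0.32·π_2 + 0.38·π_3
π_2 = 0.44·π_1 + 0.28·π_2 + 0.36·π_3
Solving with the normalization constraint gives π = (0.3514, 0.3594, 0.2892).
So the stationary probability of state III is 0.3594.

0.3594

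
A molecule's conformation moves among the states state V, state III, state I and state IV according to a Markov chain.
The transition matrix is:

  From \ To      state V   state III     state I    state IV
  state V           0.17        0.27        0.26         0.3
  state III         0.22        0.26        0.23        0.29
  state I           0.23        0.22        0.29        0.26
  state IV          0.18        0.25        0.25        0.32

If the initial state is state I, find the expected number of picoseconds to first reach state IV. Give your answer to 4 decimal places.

3.6258

Let t(s) be the expected number of picoseconds to first reach state IV from state s, with t(state IV) = 0. Conditioning on the first picosecond:
t(state V) = 1 + 0.17·t(state V) + 0.27·t(state III) + 0.26·t(state I)
t(state III) = 1 + 0.22·t(state V) + 0.26·t(state III) + 0.23·t(state I)
t(state I) = 1 + 0.23·t(state V) + 0.22·t(state III) + 0.29·t(state I)
Solving: t(state V) = 3.4837, t(state III) = 3.5140, t(state I) = 3.6258.
Expected picoseconds from state I to state IV: 3.6258.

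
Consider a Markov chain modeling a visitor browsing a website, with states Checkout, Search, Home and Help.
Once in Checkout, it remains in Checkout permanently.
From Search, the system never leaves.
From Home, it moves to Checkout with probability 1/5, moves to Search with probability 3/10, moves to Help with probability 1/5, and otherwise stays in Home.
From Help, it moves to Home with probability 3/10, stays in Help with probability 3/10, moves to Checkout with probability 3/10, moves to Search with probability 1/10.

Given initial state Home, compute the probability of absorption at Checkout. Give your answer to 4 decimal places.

0.4651

Let h(s) be the probability of absorption at Checkout starting from transient state s. Then h(Checkout) = 1 and h(Search) = 0. By first-step analysis:
h(Home) = 0.2·1 + 0.3·0 + 0.3·h(Home) + 0.2·h(Help)
h(Help) = 0.3·1 + 0.1·0 + 0.3·h(Home) + 0.3·h(Help)
Solving: h(Home) = 0.4651, h(Help) = 0.6279.
Starting from Home, the probability is 0.4651.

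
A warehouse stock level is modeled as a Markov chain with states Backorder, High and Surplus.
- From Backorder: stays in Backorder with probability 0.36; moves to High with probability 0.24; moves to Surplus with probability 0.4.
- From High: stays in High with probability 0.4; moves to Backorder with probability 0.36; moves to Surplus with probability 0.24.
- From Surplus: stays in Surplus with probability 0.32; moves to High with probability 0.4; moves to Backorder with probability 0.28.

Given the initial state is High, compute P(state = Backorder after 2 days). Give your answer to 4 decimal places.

Sum over the intermediate state after 1 day:
P = P(High→Backorder)·P(Backorder→Backorder) + P(High→High)·P(High→Backorder) + P(High→Surplus)·P(Surplus→Backorder)
  = 0.36×0.36 + 0.4×0.36 + 0.24×0.28
  = 0.1296 + 0.1440 + 0.0672 = 0.3408

0.3408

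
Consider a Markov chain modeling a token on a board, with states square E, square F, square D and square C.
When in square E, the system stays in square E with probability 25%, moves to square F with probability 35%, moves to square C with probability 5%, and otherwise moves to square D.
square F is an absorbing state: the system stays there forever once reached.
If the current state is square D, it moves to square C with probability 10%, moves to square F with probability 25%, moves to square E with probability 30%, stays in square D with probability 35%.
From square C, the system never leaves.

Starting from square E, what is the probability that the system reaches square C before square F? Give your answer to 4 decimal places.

0.1765

Let h(s) be the probability of absorption at square C starting from transient state s. Then h(square C) = 1 and h(square F) = 0. By first-step analysis:
h(square E) = 0.25·h(square E) + 0.35·0 + 0.35·h(square D) + 0.05·1
h(square D) = 0.3·h(square E) + 0.25·0 + 0.35·h(square D) + 0.1·1
Solving: h(square E) = 0.1765, h(square D) = 0.2353.
Starting from square E, the probability is 0.1765.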